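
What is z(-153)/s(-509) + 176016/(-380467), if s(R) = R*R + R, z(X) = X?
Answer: -45571020603/98378113124 ≈ -0.46322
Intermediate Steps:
s(R) = R + R² (s(R) = R² + R = R + R²)
z(-153)/s(-509) + 176016/(-380467) = -153*(-1/(509*(1 - 509))) + 176016/(-380467) = -153/((-509*(-508))) + 176016*(-1/380467) = -153/258572 - 176016/380467 = -45571020603/98378113124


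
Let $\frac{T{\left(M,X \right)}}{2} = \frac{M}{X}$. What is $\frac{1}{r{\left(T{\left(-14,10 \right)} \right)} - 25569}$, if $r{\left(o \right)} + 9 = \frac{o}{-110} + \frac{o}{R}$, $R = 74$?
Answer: $- \frac{10175}{260256276} \approx -3.9096 \cdot 10^{-5}$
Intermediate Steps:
$T{\left(M,X \right)} = \frac{2 M}{X}$ ($T{\left(M,X \right)} = 2 \frac{M}{X} = \frac{2 M}{X}$)
$r{\left(o \right)} = -9 + \frac{9 o}{2035}$ ($r{\left(o \right)} = -9 + \left(\frac{o}{-110} + \frac{o}{74}\right) = -9 + \left(o \left(- \frac{1}{110}\right) + o \frac{1}{74}\right) = -9 + \left(- \frac{o}{110} + \frac{o}{74}\right) = -9 + \frac{9 o}{2035}$)
$\frac{1}{r{\left(T{\left(-14,10 \right)} \right)} - 25569} = \frac{1}{\left(-9 + \frac{9 \cdot 2 \left(-14\right) \frac{1}{10}}{2035}\right) - 25569} = \frac{1}{\left(-9 + \frac{9}{2035} \left(- \frac{14}{5}\right)\right) - 25569} = \frac{1}{\left(-9 - \frac{126}{10175}\right) - 25569} = \frac{1}{- \frac{91701}{10175} - 25569} = \frac{1}{- \frac{260256276}{10175}} = - \frac{10175}{260256276}$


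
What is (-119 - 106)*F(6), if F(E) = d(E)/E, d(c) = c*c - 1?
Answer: -2625/2 ≈ -1312.5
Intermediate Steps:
d(c) = -1 + c**2 (d(c) = c**2 - 1 = -1 + c**2)
F(E) = (-1 + E**2)/E
(-119 - 106)*F(6) = (-119 - 106)*(6 - 1/6) = -225*(6 - 1*1/6) = -225*(6 - 1/6) = -225*35/6 = -2625/2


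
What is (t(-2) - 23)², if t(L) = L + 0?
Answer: 625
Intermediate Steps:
t(L) = L
(t(-2) - 23)² = (-2 - 23)² = (-25)² = 625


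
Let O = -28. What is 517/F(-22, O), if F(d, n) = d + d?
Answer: -47/4 ≈ -11.750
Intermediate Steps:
F(d, n) = 2*d
517/F(-22, O) = 517/((2*(-22))) = 517/(-44) = 517*(-1/44) = -47/4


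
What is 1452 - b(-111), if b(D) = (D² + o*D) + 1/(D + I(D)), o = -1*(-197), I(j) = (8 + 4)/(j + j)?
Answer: 45190819/4109 ≈ 10998.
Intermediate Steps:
I(j) = 6/j (I(j) = 12/((2*j)) = 12*(1/(2*j)) = 6/j)
o = 197
b(D) = D² + 1/(D + 6/D) + 197*D (b(D) = (D² + 197*D) + 1/(D + 6/D) = D² + 1/(D + 6/D) + 197*D)
1452 - b(-111) = 1452 - (-111)*(1183 + (-111)³ + 6*(-111) + 197*(-111)²)/(6 + (-111)²) = 1452 - (-111)*(1183 - 1367631 - 666 + 197*12321)/(6 + 12321) = 1452 - (-111)*(1183 - 1367631 - 666 + 2427237)/12327 = 1452 - (-111)*1060123/12327 = 1452 - 1*(-39224551/4109) = 1452 + 39224551/4109 = 45190819/4109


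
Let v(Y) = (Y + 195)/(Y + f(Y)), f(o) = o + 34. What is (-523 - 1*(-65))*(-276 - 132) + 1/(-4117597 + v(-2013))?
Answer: 1535783399171396/8218722703 ≈ 1.8686e+5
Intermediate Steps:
f(o) = 34 + o
v(Y) = (195 + Y)/(34 + 2*Y) (v(Y) = (Y + 195)/(Y + (34 + Y)) = (195 + Y)/(34 + 2*Y))
(-523 - 1*(-65))*(-276 - 132) + 1/(-4117597 + v(-2013)) = (-523 - 1*(-65))*(-276 - 132) + 1/(-4117597 + (195 - 2013)/(2*(17 - 2013))) = (-523 + 65)*(-408) + 1/(-4117597 + (½)*(-1818)/(-1996)) = -458*(-408) + 1/(-4117597 + (½)*(-1/1996)*(-1818)) = 186864 + 1/(-4117597 + 909/1996) = 186864 + 1/(-8218722703/1996) = 186864 - 1996/8218722703 = 1535783399171396/8218722703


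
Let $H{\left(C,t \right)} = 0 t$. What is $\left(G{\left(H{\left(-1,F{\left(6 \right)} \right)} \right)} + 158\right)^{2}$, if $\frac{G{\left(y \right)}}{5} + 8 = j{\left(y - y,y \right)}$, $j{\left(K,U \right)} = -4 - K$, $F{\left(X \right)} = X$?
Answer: $9604$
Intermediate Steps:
$H{\left(C,t \right)} = 0$
$G{\left(y \right)} = -60$ ($G{\left(y \right)} = -40 + 5 \left(-4 - \left(y - y\right)\right) = -40 + 5 \left(-4 - 0\right) = -40 + 5 \left(-4 + 0\right) = -40 + 5 \left(-4\right) = -40 - 20 = -60$)
$\left(G{\left(H{\left(-1,F{\left(6 \right)} \right)} \right)} + 158\right)^{2} = \left(-60 + 158\right)^{2} = 98^{2} = 9604$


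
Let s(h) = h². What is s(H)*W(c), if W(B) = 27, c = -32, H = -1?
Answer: 27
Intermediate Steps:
s(H)*W(c) = (-1)²*27 = 1*27 = 27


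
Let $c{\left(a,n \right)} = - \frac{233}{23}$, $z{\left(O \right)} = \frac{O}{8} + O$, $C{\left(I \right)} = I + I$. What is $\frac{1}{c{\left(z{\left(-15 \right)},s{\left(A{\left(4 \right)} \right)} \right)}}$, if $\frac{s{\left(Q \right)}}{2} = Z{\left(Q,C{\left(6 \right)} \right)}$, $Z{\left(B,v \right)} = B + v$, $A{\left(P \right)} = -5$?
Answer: $- \frac{23}{233} \approx -0.098712$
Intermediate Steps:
$C{\left(I \right)} = 2 I$
$z{\left(O \right)} = \frac{9 O}{8}$ ($z{\left(O \right)} = O \frac{1}{8} + O = \frac{O}{8} + O = \frac{9 O}{8}$)
$s{\left(Q \right)} = 24 + 2 Q$ ($s{\left(Q \right)} = 2 \left(Q + 2 \cdot 6\right) = 2 \left(Q + 12\right) = 2 \left(12 + Q\right) = 24 + 2 Q$)
$c{\left(a,n \right)} = - \frac{233}{23}$ ($c{\left(a,n \right)} = \left(-233\right) \frac{1}{23} = - \frac{233}{23}$)
$\frac{1}{c{\left(z{\left(-15 \right)},s{\left(A{\left(4 \right)} \right)} \right)}} = \frac{1}{- \frac{233}{23}} = - \frac{23}{233}$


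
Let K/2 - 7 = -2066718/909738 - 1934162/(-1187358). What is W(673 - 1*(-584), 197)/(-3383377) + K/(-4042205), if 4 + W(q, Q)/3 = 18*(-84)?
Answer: 110064403831824657170/82071853372278740712123 ≈ 0.0013411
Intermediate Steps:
W(q, Q) = -4548 (W(q, Q) = -12 + 3*(18*(-84)) = -12 + 3*(-1512) = -12 - 4536 = -4548)
K = 381496631330/30005130339 (K = 14 + 2*(-2066718/909738 - 1934162/(-1187358)) = 14 + 2*(-2066718*1/909738 - 1934162*(-1/1187358)) = 14 + 2*(-344453/151623 + 967081/593679) = 14 + 2*(-19287596708/30005130339) = 14 - 38575193416/30005130339 = 381496631330/30005130339 ≈ 12.714)
W(673 - 1*(-584), 197)/(-3383377) + K/(-4042205) = -4548/(-3383377) + (381496631330/30005130339)/(-4042205) = -4548*(-1/3383377) + (381496631330/30005130339)*(-1/4042205) = 4548/3383377 - 76299326266/24257377576391499 = 110064403831824657170/82071853372278740712123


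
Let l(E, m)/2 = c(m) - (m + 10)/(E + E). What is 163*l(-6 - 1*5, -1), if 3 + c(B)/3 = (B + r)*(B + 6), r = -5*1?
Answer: -353547/11 ≈ -32141.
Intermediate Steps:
r = -5
c(B) = -9 + 3*(-5 + B)*(6 + B) (c(B) = -9 + 3*((B - 5)*(B + 6)) = -9 + 3*((-5 + B)*(6 + B)) = -9 + 3*(-5 + B)*(6 + B))
l(E, m) = -198 + 6*m + 6*m² - (10 + m)/E (l(E, m) = 2*((-99 + 3*m + 3*m²) - (m + 10)/(E + E)) = 2*((-99 + 3*m + 3*m²) - (10 + m)/(2*E)) = 2*(-99 + 3*m + 3*m² - (10 + m)/(2*E)) = -198 + 6*m + 6*m² - (10 + m)/E)
163*l(-6 - 1*5, -1) = 163*((-10 - 1*(-1) + 6*(-6 - 1*5)*(-33 - 1 + (-1)²))/(-6 - 1*5)) = 163*((-10 + 1 + 6*(-6 - 5)*(-33 - 1 + 1))/(-6 - 5)) = 163*((-10 + 1 + 6*(-11)*(-33))/(-11)) = 163*(-(-10 + 1 + 2178)/11) = 163*(-1/11*2169) = 163*(-2169/11) = -353547/11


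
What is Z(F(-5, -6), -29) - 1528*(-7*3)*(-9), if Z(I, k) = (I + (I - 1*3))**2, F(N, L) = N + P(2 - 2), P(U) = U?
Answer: -288623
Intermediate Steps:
F(N, L) = N (F(N, L) = N + (2 - 2) = N + 0 = N)
Z(I, k) = (-3 + 2*I)**2 (Z(I, k) = (I + (I - 3))**2 = (I + (-3 + I))**2 = (-3 + 2*I)**2)
Z(F(-5, -6), -29) - 1528*(-7*3)*(-9) = (-3 + 2*(-5))**2 - 1528*(-7*3)*(-9) = (-3 - 10)**2 - (-32088)*(-9) = (-13)**2 - 1528*189 = 169 - 288792 = -288623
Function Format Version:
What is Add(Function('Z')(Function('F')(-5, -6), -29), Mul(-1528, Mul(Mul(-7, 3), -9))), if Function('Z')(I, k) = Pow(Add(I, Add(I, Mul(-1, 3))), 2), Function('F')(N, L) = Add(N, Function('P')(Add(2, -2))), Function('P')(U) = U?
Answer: -288623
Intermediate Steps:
Function('F')(N, L) = N (Function('F')(N, L) = Add(N, Add(2, -2)) = Add(N, 0) = N)
Function('Z')(I, k) = Pow(Add(-3, Mul(2, I)), 2) (Function('Z')(I, k) = Pow(Add(I, Add(I, -3)), 2) = Pow(Add(I, Add(-3, I)), 2) = Pow(Add(-3, Mul(2, I)), 2))
Add(Function('Z')(Function('F')(-5, -6), -29), Mul(-1528, Mul(Mul(-7, 3), -9))) = Add(Pow(Add(-3, Mul(2, -5)), 2), Mul(-1528, Mul(Mul(-7, 3), -9))) = Add(Pow(Add(-3, -10), 2), Mul(-1528, Mul(-21, -9))) = Add(Pow(-13, 2), Mul(-1528, 189)) = Add(169, -288792) = -288623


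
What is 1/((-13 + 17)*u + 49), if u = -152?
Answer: -1/559 ≈ -0.0017889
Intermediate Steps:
1/((-13 + 17)*u + 49) = 1/((-13 + 17)*(-152) + 49) = 1/(4*(-152) + 49) = 1/(-608 + 49) = 1/(-559) = -1/559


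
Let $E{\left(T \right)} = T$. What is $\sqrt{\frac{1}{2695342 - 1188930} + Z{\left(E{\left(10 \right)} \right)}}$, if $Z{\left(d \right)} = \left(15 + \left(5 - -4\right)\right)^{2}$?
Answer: $\frac{\sqrt{326775904755739}}{753206} \approx 24.0$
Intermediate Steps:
$Z{\left(d \right)} = 576$ ($Z{\left(d \right)} = \left(15 + \left(5 + 4\right)\right)^{2} = \left(15 + 9\right)^{2} = 24^{2} = 576$)
$\sqrt{\frac{1}{2695342 - 1188930} + Z{\left(E{\left(10 \right)} \right)}} = \sqrt{\frac{1}{2695342 - 1188930} + 576} = \sqrt{\frac{1}{1506412} + 576} = \sqrt{\frac{867693313}{1506412}} = \frac{\sqrt{326775904755739}}{753206}$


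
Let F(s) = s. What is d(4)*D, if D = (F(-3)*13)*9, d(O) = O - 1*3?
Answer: -351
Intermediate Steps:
d(O) = -3 + O (d(O) = O - 3 = -3 + O)
D = -351 (D = -3*13*9 = -39*9 = -351)
d(4)*D = (-3 + 4)*(-351) = 1*(-351) = -351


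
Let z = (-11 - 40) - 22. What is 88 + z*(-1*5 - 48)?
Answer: 3957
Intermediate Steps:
z = -73 (z = -51 - 22 = -73)
88 + z*(-1*5 - 48) = 88 - 73*(-1*5 - 48) = 88 - 73*(-5 - 48) = 88 - 73*(-53) = 88 + 3869 = 3957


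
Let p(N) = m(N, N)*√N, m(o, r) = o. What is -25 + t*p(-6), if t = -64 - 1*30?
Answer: -25 + 564*I*√6 ≈ -25.0 + 1381.5*I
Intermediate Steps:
p(N) = N^(3/2) (p(N) = N*√N = N^(3/2))
t = -94 (t = -64 - 30 = -94)
-25 + t*p(-6) = -25 - (-564)*I*√6 = -25 + 564*I*√6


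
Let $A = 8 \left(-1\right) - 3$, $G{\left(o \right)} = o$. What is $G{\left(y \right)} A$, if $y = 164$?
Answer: $-1804$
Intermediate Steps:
$A = -11$ ($A = -8 - 3 = -11$)
$G{\left(y \right)} A = 164 \left(-11\right) = -1804$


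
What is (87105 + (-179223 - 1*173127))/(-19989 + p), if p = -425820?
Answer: 88415/148603 ≈ 0.59497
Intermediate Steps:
(87105 + (-179223 - 1*173127))/(-19989 + p) = (87105 + (-179223 - 1*173127))/(-19989 - 425820) = (87105 + (-179223 - 173127))/(-445809) = (87105 - 352350)*(-1/445809) = -265245*(-1/445809) = 88415/148603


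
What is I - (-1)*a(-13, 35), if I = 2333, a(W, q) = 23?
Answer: 2356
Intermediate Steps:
I - (-1)*a(-13, 35) = 2333 - (-1)*23 = 2333 - 1*(-23) = 2333 + 23 = 2356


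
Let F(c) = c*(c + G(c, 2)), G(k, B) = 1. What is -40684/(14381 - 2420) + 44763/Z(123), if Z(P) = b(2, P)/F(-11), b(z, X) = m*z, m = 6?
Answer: 9815773087/23922 ≈ 4.1032e+5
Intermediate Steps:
b(z, X) = 6*z
F(c) = c*(1 + c) (F(c) = c*(c + 1) = c*(1 + c))
Z(P) = 6/55 (Z(P) = (6*2)/((-11*(1 - 11))) = 12/((-11*(-10))) = 12/110 = 12*(1/110) = 6/55)
-40684/(14381 - 2420) + 44763/Z(123) = -40684/(14381 - 2420) + 44763/(6/55) = -40684/11961 + 44763*(55/6) = -40684*1/11961 + 820655/2 = -40684/11961 + 820655/2 = 9815773087/23922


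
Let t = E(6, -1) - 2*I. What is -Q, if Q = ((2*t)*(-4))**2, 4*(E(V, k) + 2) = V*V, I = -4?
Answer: -14400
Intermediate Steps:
E(V, k) = -2 + V**2/4 (E(V, k) = -2 + (V*V)/4 = -2 + V**2/4)
t = 15 (t = (-2 + (1/4)*6**2) - 2*(-4) = (-2 + (1/4)*36) + 8 = (-2 + 9) + 8 = 7 + 8 = 15)
Q = 14400 (Q = ((2*15)*(-4))**2 = (30*(-4))**2 = (-120)**2 = 14400)
-Q = -1*14400 = -14400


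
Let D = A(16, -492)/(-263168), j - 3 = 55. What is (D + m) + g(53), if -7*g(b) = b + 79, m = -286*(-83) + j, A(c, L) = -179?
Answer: 43801683173/1842176 ≈ 23777.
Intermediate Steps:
j = 58 (j = 3 + 55 = 58)
D = 179/263168 (D = -179/(-263168) = -179*(-1/263168) = 179/263168 ≈ 0.00068017)
m = 23796 (m = -286*(-83) + 58 = 23738 + 58 = 23796)
g(b) = -79/7 - b/7 (g(b) = -(b + 79)/7 = -(79 + b)/7 = -79/7 - b/7)
(D + m) + g(53) = (179/263168 + 23796) + (-79/7 - ⅐*53) = 6262345907/263168 + (-79/7 - 53/7) = 6262345907/263168 - 132/7 = 43801683173/1842176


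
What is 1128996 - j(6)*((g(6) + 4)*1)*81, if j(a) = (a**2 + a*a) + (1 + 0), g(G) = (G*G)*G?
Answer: -171864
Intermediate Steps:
g(G) = G**3 (g(G) = G**2*G = G**3)
j(a) = 1 + 2*a**2 (j(a) = (a**2 + a**2) + 1 = 2*a**2 + 1 = 1 + 2*a**2)
1128996 - j(6)*((g(6) + 4)*1)*81 = 1128996 - (1 + 2*6**2)*((6**3 + 4)*1)*81 = 1128996 - (1 + 2*36)*((216 + 4)*1)*81 = 1128996 - (1 + 72)*(220*1)*81 = 1128996 - 73*220*81 = 1128996 - 16060*81 = 1128996 - 1*1300860 = 1128996 - 1300860 = -171864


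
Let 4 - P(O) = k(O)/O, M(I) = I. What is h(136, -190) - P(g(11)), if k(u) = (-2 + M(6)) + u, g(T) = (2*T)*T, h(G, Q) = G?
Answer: 16095/121 ≈ 133.02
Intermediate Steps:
g(T) = 2*T²
k(u) = 4 + u (k(u) = (-2 + 6) + u = 4 + u)
P(O) = 4 - (4 + O)/O
h(136, -190) - P(g(11)) = 136 - (3 - 4/(2*11²)) = 136 - (3 - 4/(2*121)) = 136 - (3 - 4/242) = 136 - (3 - 4*1/242) = 136 - (3 - 2/121) = 136 - 1*361/121 = 136 - 361/121 = 16095/121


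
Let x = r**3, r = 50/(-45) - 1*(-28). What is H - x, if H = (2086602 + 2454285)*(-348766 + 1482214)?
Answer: 3752060407053616/729 ≈ 5.1469e+12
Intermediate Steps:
r = 242/9 (r = 50*(-1/45) + 28 = -10/9 + 28 = 242/9 ≈ 26.889)
H = 5146859288376 (H = 4540887*1133448 = 5146859288376)
x = 14172488/729 (x = (242/9)**3 = 14172488/729 ≈ 19441.)
H - x = 5146859288376 - 1*14172488/729 = 5146859288376 - 14172488/729 = 3752060407053616/729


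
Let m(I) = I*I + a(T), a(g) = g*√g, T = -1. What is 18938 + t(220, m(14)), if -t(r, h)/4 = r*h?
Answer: -153542 + 880*I ≈ -1.5354e+5 + 880.0*I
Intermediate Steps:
a(g) = g^(3/2)
m(I) = I² - I (m(I) = I*I + (-1)^(3/2) = I² - I)
t(r, h) = -4*h*r (t(r, h) = -4*r*h = -4*h*r)
18938 + t(220, m(14)) = 18938 - 4*(14² - I)*220 = 18938 - 4*(196 - I)*220 = 18938 + (-172480 + 880*I) = -153542 + 880*I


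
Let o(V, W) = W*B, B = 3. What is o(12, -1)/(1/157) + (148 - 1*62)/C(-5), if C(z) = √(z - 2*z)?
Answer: -471 + 86*√5/5 ≈ -432.54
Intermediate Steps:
C(z) = √(-z)
o(V, W) = 3*W (o(V, W) = W*3 = 3*W)
o(12, -1)/(1/157) + (148 - 1*62)/C(-5) = (3*(-1))/(1/157) + (148 - 1*62)/(√(-1*(-5))) = -3/1/157 + (148 - 62)/(√5) = -3*157 + 86*(√5/5) = -471 + 86*√5/5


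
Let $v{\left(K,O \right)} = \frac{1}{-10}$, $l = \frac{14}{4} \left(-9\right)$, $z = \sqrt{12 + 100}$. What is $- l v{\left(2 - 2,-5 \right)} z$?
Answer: $- \frac{63 \sqrt{7}}{5} \approx -33.336$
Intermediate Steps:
$z = 4 \sqrt{7}$ ($z = \sqrt{112} = 4 \sqrt{7} \approx 10.583$)
$l = - \frac{63}{2}$ ($l = 14 \cdot \frac{1}{4} \left(-9\right) = \frac{7}{2} \left(-9\right) = - \frac{63}{2} \approx -31.5$)
$v{\left(K,O \right)} = - \frac{1}{10}$
$- l v{\left(2 - 2,-5 \right)} z = - \left(- \frac{63}{2}\right) \left(- \frac{1}{10}\right) 4 \sqrt{7} = - \frac{63 \cdot 4 \sqrt{7}}{20} = - \frac{63 \sqrt{7}}{5}$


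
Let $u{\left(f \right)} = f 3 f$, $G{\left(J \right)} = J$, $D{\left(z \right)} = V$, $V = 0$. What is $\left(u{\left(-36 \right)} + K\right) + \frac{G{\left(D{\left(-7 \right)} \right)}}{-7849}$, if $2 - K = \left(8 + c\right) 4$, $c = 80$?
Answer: $3538$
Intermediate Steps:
$D{\left(z \right)} = 0$
$u{\left(f \right)} = 3 f^{2}$ ($u{\left(f \right)} = 3 f f = 3 f^{2}$)
$K = -350$ ($K = 2 - \left(8 + 80\right) 4 = 2 - 88 \cdot 4 = 2 - 352 = -350$)
$\left(u{\left(-36 \right)} + K\right) + \frac{G{\left(D{\left(-7 \right)} \right)}}{-7849} = \left(3 \left(-36\right)^{2} - 350\right) + \frac{0}{-7849} = \left(3 \cdot 1296 - 350\right) + 0 \left(- \frac{1}{7849}\right) = \left(3888 - 350\right) + 0 = 3538 + 0 = 3538$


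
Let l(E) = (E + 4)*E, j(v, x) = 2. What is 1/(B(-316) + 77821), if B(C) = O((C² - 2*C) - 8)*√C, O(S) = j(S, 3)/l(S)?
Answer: 495826697052387896934400/38585729391313878527331942479 - 2524158080*I*√79/38585729391313878527331942479 ≈ 1.285e-5 - 5.8144e-19*I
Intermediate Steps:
l(E) = E*(4 + E) (l(E) = (4 + E)*E = E*(4 + E))
O(S) = 2/(S*(4 + S)) (O(S) = 2/((S*(4 + S))) = 2*(1/(S*(4 + S))) = 2/(S*(4 + S)))
B(C) = 2*√C/((-8 + C² - 2*C)*(-4 + C² - 2*C)) (B(C) = (2/(((C² - 2*C) - 8)*(4 + ((C² - 2*C) - 8))))*√C = (2/((-8 + C² - 2*C)*(4 + (-8 + C² - 2*C))))*√C = (2/((-8 + C² - 2*C)*(-4 + C² - 2*C)))*√C = 2*√C/((-8 + C² - 2*C)*(-4 + C² - 2*C)))
1/(B(-316) + 77821) = 1/(2*√(-316)/((4 - 1*(-316)² + 2*(-316))*(8 - 1*(-316)² + 2*(-316))) + 77821) = 1/(2*(2*I*√79)/((4 - 1*99856 - 632)*(8 - 1*99856 - 632)) + 77821) = 1/(2*(2*I*√79)/((4 - 99856 - 632)*(8 - 99856 - 632)) + 77821) = 1/(2*(2*I*√79)/(-100484*(-100480)) + 77821) = 1/(2*(2*I*√79)*(-1/100484)*(-1/100480) + 77821) = 1/(I*√79/2524158080 + 77821) = 1/(77821 + I*√79/2524158080)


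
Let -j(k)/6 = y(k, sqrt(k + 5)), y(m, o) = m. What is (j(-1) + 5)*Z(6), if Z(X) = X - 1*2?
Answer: 44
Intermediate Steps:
j(k) = -6*k
Z(X) = -2 + X (Z(X) = X - 2 = -2 + X)
(j(-1) + 5)*Z(6) = (-6*(-1) + 5)*(-2 + 6) = (6 + 5)*4 = 11*4 = 44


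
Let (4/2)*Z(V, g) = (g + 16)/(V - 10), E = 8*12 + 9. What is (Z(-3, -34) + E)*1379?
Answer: 1894746/13 ≈ 1.4575e+5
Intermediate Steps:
E = 105 (E = 96 + 9 = 105)
Z(V, g) = (16 + g)/(2*(-10 + V)) (Z(V, g) = ((g + 16)/(V - 10))/2 = ((16 + g)/(-10 + V))/2 = (16 + g)/(2*(-10 + V)))
(Z(-3, -34) + E)*1379 = ((16 - 34)/(2*(-10 - 3)) + 105)*1379 = ((½)*(-18)/(-13) + 105)*1379 = ((½)*(-1/13)*(-18) + 105)*1379 = (9/13 + 105)*1379 = (1374/13)*1379 = 1894746/13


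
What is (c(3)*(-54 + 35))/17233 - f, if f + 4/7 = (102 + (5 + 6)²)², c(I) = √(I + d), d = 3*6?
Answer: -348099/7 - √21/907 ≈ -49728.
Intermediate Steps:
d = 18
c(I) = √(18 + I) (c(I) = √(I + 18) = √(18 + I))
f = 348099/7 (f = -4/7 + (102 + (5 + 6)²)² = -4/7 + (102 + 11²)² = -4/7 + (102 + 121)² = -4/7 + 223² = -4/7 + 49729 = 348099/7 ≈ 49728.)
(c(3)*(-54 + 35))/17233 - f = (√(18 + 3)*(-54 + 35))/17233 - 1*348099/7 = (√21*(-19))*(1/17233) - 348099/7 = -19*√21*(1/17233) - 348099/7 = -√21/907 - 348099/7 = -348099/7 - √21/907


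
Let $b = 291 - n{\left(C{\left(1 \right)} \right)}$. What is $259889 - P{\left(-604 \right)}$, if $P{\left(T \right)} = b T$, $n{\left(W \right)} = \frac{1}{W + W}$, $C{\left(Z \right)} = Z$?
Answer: $435351$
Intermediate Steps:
$n{\left(W \right)} = \frac{1}{2 W}$
$b = \frac{581}{2}$ ($b = 291 - \frac{1}{2 \cdot 1} = 291 - \frac{1}{2} \cdot 1 = 291 - \frac{1}{2} = \frac{581}{2} \approx 290.5$)
$P{\left(T \right)} = \frac{581 T}{2}$
$259889 - P{\left(-604 \right)} = 259889 - \frac{581}{2} \left(-604\right) = 259889 - -175462 = 259889 + 175462 = 435351$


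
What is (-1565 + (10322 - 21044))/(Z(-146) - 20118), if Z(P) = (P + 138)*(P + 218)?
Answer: 12287/20694 ≈ 0.59375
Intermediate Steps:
Z(P) = (138 + P)*(218 + P)
(-1565 + (10322 - 21044))/(Z(-146) - 20118) = (-1565 + (10322 - 21044))/((30084 + (-146)² + 356*(-146)) - 20118) = (-1565 - 10722)/((30084 + 21316 - 51976) - 20118) = -12287/(-576 - 20118) = -12287/(-20694) = -12287*(-1/20694) = 12287/20694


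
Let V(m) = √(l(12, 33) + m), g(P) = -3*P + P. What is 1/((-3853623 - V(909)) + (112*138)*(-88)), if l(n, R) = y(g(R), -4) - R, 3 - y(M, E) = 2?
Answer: -5213751/27183199489124 + √877/27183199489124 ≈ -1.9180e-7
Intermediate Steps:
g(P) = -2*P
y(M, E) = 1 (y(M, E) = 3 - 1*2 = 3 - 2 = 1)
l(n, R) = 1 - R
V(m) = √(-32 + m) (V(m) = √((1 - 1*33) + m) = √((1 - 33) + m) = √(-32 + m))
1/((-3853623 - V(909)) + (112*138)*(-88)) = 1/((-3853623 - √(-32 + 909)) + (112*138)*(-88)) = 1/((-3853623 - √877) + 15456*(-88)) = 1/((-3853623 - √877) - 1360128) = 1/(-5213751 - √877)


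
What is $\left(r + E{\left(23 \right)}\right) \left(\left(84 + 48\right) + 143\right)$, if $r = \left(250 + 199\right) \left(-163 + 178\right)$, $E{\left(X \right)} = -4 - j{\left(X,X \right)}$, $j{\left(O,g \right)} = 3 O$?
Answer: $1832050$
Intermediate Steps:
$E{\left(X \right)} = -4 - 3 X$
$r = 6735$ ($r = 449 \cdot 15 = 6735$)
$\left(r + E{\left(23 \right)}\right) \left(\left(84 + 48\right) + 143\right) = \left(6735 - 73\right) \left(\left(84 + 48\right) + 143\right) = \left(6735 - 73\right) \left(132 + 143\right) = \left(6735 - 73\right) 275 = 6662 \cdot 275 = 1832050$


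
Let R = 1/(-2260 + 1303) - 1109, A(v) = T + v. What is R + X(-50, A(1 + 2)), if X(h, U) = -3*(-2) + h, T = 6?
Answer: -1103422/957 ≈ -1153.0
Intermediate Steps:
A(v) = 6 + v
R = -1061314/957 (R = 1/(-957) - 1109 = -1/957 - 1109 = -1061314/957 ≈ -1109.0)
X(h, U) = 6 + h
R + X(-50, A(1 + 2)) = -1061314/957 + (6 - 50) = -1061314/957 - 44 = -1103422/957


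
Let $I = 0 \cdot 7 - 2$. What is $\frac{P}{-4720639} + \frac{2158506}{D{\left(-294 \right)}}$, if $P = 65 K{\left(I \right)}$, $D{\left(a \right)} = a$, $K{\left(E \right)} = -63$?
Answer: $- \frac{34658253066}{4720639} \approx -7341.9$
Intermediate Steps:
$I = -2$ ($I = 0 - 2 = -2$)
$P = -4095$ ($P = 65 \left(-63\right) = -4095$)
$\frac{P}{-4720639} + \frac{2158506}{D{\left(-294 \right)}} = - \frac{4095}{-4720639} + \frac{2158506}{-294} = \left(-4095\right) \left(- \frac{1}{4720639}\right) + 2158506 \left(- \frac{1}{294}\right) = \frac{585}{674377} - \frac{51393}{7} = - \frac{34658253066}{4720639}$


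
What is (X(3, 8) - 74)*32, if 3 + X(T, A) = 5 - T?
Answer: -2400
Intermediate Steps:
X(T, A) = 2 - T (X(T, A) = -3 + (5 - T) = 2 - T)
(X(3, 8) - 74)*32 = ((2 - 1*3) - 74)*32 = ((2 - 3) - 74)*32 = (-1 - 74)*32 = -75*32 = -2400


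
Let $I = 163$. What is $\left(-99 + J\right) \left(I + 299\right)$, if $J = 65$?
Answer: $-15708$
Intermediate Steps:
$\left(-99 + J\right) \left(I + 299\right) = \left(-99 + 65\right) \left(163 + 299\right) = \left(-34\right) 462 = -15708$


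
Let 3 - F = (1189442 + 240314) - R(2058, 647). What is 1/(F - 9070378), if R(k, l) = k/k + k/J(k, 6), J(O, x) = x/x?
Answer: -1/10498072 ≈ -9.5256e-8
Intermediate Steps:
J(O, x) = 1
R(k, l) = 1 + k (R(k, l) = k/k + k/1 = 1 + k*1 = 1 + k)
F = -1427694 (F = 3 - ((1189442 + 240314) - (1 + 2058)) = 3 - (1429756 - 1*2059) = 3 - (1429756 - 2059) = 3 - 1*1427697 = 3 - 1427697 = -1427694)
1/(F - 9070378) = 1/(-1427694 - 9070378) = 1/(-10498072) = -1/10498072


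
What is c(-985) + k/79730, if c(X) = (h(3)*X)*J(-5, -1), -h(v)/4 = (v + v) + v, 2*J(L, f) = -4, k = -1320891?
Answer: -5655772491/79730 ≈ -70937.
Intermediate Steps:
J(L, f) = -2 (J(L, f) = (½)*(-4) = -2)
h(v) = -12*v (h(v) = -4*((v + v) + v) = -4*(2*v + v) = -12*v)
c(X) = 72*X (c(X) = ((-12*3)*X)*(-2) = -36*X*(-2) = 72*X)
c(-985) + k/79730 = 72*(-985) - 1320891/79730 = -70920 - 1320891*1/79730 = -70920 - 1320891/79730 = -5655772491/79730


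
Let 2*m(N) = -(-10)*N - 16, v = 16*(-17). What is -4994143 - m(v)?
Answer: -4992775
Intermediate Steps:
v = -272
m(N) = -8 + 5*N (m(N) = (-(-10)*N - 16)/2 = (10*N - 16)/2 = (-16 + 10*N)/2 = -8 + 5*N)
-4994143 - m(v) = -4994143 - (-8 + 5*(-272)) = -4994143 - (-8 - 1360) = -4994143 - 1*(-1368) = -4994143 + 1368 = -4992775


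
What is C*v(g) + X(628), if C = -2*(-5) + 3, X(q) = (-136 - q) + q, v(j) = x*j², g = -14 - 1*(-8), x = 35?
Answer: 16244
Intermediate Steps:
g = -6 (g = -14 + 8 = -6)
v(j) = 35*j²
X(q) = -136
C = 13 (C = 10 + 3 = 13)
C*v(g) + X(628) = 13*(35*(-6)²) - 136 = 13*(35*36) - 136 = 13*1260 - 136 = 16380 - 136 = 16244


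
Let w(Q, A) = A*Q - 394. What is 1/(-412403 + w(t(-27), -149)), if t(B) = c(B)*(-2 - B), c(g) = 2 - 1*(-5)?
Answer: -1/438872 ≈ -2.2786e-6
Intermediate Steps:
c(g) = 7 (c(g) = 2 + 5 = 7)
t(B) = -14 - 7*B (t(B) = 7*(-2 - B) = -14 - 7*B)
w(Q, A) = -394 + A*Q
1/(-412403 + w(t(-27), -149)) = 1/(-412403 + (-394 - 149*(-14 - 7*(-27)))) = 1/(-412403 + (-394 - 149*(-14 + 189))) = 1/(-412403 + (-394 - 149*175)) = 1/(-412403 + (-394 - 26075)) = 1/(-412403 - 26469) = 1/(-438872) = -1/438872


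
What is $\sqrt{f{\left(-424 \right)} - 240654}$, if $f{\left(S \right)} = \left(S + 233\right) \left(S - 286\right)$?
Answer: $2 i \sqrt{26261} \approx 324.1 i$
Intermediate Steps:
$f{\left(S \right)} = \left(-286 + S\right) \left(233 + S\right)$ ($f{\left(S \right)} = \left(233 + S\right) \left(-286 + S\right) = \left(-286 + S\right) \left(233 + S\right)$)
$\sqrt{f{\left(-424 \right)} - 240654} = \sqrt{\left(-66638 + \left(-424\right)^{2} - -22472\right) - 240654} = \sqrt{\left(-66638 + 179776 + 22472\right) - 240654} = \sqrt{135610 - 240654} = \sqrt{-105044} = 2 i \sqrt{26261}$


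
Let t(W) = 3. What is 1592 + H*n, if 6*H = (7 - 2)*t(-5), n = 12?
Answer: 1622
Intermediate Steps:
H = 5/2 (H = ((7 - 2)*3)/6 = (5*3)/6 = (⅙)*15 = 5/2 ≈ 2.5000)
1592 + H*n = 1592 + (5/2)*12 = 1592 + 30 = 1622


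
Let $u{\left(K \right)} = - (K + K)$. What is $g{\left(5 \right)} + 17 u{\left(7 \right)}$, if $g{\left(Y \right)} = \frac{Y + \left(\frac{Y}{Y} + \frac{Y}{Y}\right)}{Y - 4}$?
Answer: $-231$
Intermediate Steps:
$u{\left(K \right)} = - 2 K$
$g{\left(Y \right)} = \frac{2 + Y}{-4 + Y}$ ($g{\left(Y \right)} = \frac{Y + \left(1 + 1\right)}{-4 + Y} = \frac{Y + 2}{-4 + Y} = \frac{2 + Y}{-4 + Y}$)
$g{\left(5 \right)} + 17 u{\left(7 \right)} = \frac{2 + 5}{-4 + 5} + 17 \left(\left(-2\right) 7\right) = 1^{-1} \cdot 7 + 17 \left(-14\right) = 1 \cdot 7 - 238 = 7 - 238 = -231$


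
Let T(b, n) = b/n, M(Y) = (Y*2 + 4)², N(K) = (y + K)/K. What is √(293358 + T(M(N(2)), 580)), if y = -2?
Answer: √6167852530/145 ≈ 541.63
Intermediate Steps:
N(K) = (-2 + K)/K
M(Y) = (4 + 2*Y)² (M(Y) = (2*Y + 4)² = (4 + 2*Y)²)
√(293358 + T(M(N(2)), 580)) = √(293358 + (4*(2 + (-2 + 2)/2)²)/580) = √(293358 + (4*(2 + (½)*0)²)*(1/580)) = √(293358 + (4*(2 + 0)²)*(1/580)) = √(293358 + (4*2²)*(1/580)) = √(293358 + (4*4)*(1/580)) = √(293358 + 16*(1/580)) = √(293358 + 4/145) = √(42536914/145) = √6167852530/145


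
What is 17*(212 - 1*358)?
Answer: -2482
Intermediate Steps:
17*(212 - 1*358) = 17*(212 - 358) = 17*(-146) = -2482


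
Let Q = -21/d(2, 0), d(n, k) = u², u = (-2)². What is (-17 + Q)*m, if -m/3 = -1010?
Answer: -443895/8 ≈ -55487.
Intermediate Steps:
u = 4
d(n, k) = 16 (d(n, k) = 4² = 16)
Q = -21/16 ≈ -1.3125
m = 3030 (m = -3*(-1010) = 3030)
(-17 + Q)*m = (-17 - 21/16)*3030 = -293/16*3030 = -443895/8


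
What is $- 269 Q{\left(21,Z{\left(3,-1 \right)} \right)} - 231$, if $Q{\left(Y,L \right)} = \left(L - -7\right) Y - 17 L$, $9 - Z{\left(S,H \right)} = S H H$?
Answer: $-46230$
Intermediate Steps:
$Z{\left(S,H \right)} = 9 - S H^{2}$ ($Z{\left(S,H \right)} = 9 - S H H = 9 - H S H = 9 - S H^{2}$)
$Q{\left(Y,L \right)} = - 17 L + Y \left(7 + L\right)$ ($Q{\left(Y,L \right)} = \left(L + 7\right) Y - 17 L = \left(7 + L\right) Y - 17 L = Y \left(7 + L\right) - 17 L = - 17 L + Y \left(7 + L\right)$)
$- 269 Q{\left(21,Z{\left(3,-1 \right)} \right)} - 231 = - 269 \left(- 17 \left(9 - 3 \left(-1\right)^{2}\right) + 7 \cdot 21 + \left(9 - 3 \left(-1\right)^{2}\right) 21\right) - 231 = - 269 \left(- 17 \left(9 - 3 \cdot 1\right) + 147 + \left(9 - 3 \cdot 1\right) 21\right) - 231 = - 269 \left(- 17 \left(9 - 3\right) + 147 + \left(9 - 3\right) 21\right) - 231 = - 269 \left(\left(-17\right) 6 + 147 + 6 \cdot 21\right) - 231 = - 269 \left(-102 + 147 + 126\right) - 231 = \left(-269\right) 171 - 231 = -45999 - 231 = -46230$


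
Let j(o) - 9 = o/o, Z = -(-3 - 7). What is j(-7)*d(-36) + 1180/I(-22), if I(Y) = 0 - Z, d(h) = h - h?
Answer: -118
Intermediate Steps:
Z = 10 (Z = -1*(-10) = 10)
d(h) = 0
j(o) = 10 (j(o) = 9 + o/o = 9 + 1 = 10)
I(Y) = -10 (I(Y) = 0 - 1*10 = 0 - 10 = -10)
j(-7)*d(-36) + 1180/I(-22) = 10*0 + 1180/(-10) = 0 + 1180*(-⅒) = 0 - 118 = -118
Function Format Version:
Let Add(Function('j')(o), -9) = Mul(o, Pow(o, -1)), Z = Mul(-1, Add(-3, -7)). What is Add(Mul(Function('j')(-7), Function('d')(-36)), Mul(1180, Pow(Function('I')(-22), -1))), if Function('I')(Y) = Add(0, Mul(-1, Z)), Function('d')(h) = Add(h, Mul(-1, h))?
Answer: -118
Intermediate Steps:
Z = 10 (Z = Mul(-1, -10) = 10)
Function('d')(h) = 0
Function('j')(o) = 10 (Function('j')(o) = Add(9, Mul(o, Pow(o, -1))) = Add(9, 1) = 10)
Function('I')(Y) = -10 (Function('I')(Y) = Add(0, Mul(-1, 10)) = Add(0, -10) = -10)
Add(Mul(Function('j')(-7), Function('d')(-36)), Mul(1180, Pow(Function('I')(-22), -1))) = Add(Mul(10, 0), Mul(1180, Pow(-10, -1))) = Add(0, Mul(1180, Rational(-1, 10))) = Add(0, -118) = -118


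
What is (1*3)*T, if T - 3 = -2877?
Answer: -8622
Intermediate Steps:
T = -2874 (T = 3 - 2877 = -2874)
(1*3)*T = (1*3)*(-2874) = 3*(-2874) = -8622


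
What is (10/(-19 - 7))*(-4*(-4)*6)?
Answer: -480/13 ≈ -36.923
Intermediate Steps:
(10/(-19 - 7))*(-4*(-4)*6) = (10/(-26))*(16*6) = (10*(-1/26))*96 = -5/13*96 = -480/13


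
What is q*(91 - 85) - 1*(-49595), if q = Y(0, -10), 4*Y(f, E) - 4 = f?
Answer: 49601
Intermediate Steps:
Y(f, E) = 1 + f/4
q = 1 (q = 1 + (¼)*0 = 1 + 0 = 1)
q*(91 - 85) - 1*(-49595) = 1*(91 - 85) - 1*(-49595) = 1*6 + 49595 = 6 + 49595 = 49601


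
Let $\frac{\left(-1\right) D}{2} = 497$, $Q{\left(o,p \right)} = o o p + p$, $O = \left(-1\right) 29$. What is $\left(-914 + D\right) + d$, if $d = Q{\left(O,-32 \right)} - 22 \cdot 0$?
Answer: $-28852$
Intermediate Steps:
$O = -29$
$Q{\left(o,p \right)} = p + p o^{2}$ ($Q{\left(o,p \right)} = o^{2} p + p = p o^{2} + p = p + p o^{2}$)
$D = -994$ ($D = \left(-2\right) 497 = -994$)
$d = -26944$ ($d = - 32 \left(1 + \left(-29\right)^{2}\right) - 22 \cdot 0 = - 32 \left(1 + 841\right) - 0 = \left(-32\right) 842 + 0 = -26944 + 0 = -26944$)
$\left(-914 + D\right) + d = \left(-914 - 994\right) - 26944 = -1908 - 26944 = -28852$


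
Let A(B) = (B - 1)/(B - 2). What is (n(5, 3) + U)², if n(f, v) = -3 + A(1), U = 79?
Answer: 5776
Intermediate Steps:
A(B) = (-1 + B)/(-2 + B)
n(f, v) = -3 (n(f, v) = -3 + (-1 + 1)/(-2 + 1) = -3 + 0/(-1) = -3 - 1*0 = -3 + 0 = -3)
(n(5, 3) + U)² = (-3 + 79)² = 76² = 5776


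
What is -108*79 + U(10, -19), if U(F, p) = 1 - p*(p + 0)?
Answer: -8892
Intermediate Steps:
U(F, p) = 1 - p² (U(F, p) = 1 - p*p = 1 - p²)
-108*79 + U(10, -19) = -108*79 + (1 - 1*(-19)²) = -8532 + (1 - 1*361) = -8532 + (1 - 361) = -8532 - 360 = -8892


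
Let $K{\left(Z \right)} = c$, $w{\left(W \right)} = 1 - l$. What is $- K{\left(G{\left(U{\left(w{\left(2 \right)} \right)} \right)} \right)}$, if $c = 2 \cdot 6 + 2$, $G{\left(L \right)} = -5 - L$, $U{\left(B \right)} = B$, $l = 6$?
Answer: $-14$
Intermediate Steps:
$w{\left(W \right)} = -5$ ($w{\left(W \right)} = 1 - 6 = -5$)
$c = 14$ ($c = 12 + 2 = 14$)
$K{\left(Z \right)} = 14$
$- K{\left(G{\left(U{\left(w{\left(2 \right)} \right)} \right)} \right)} = \left(-1\right) 14 = -14$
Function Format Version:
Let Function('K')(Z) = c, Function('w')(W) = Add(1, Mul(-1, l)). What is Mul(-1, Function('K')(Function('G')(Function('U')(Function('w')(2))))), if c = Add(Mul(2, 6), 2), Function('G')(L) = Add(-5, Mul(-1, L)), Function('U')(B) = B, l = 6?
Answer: -14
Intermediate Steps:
Function('w')(W) = -5 (Function('w')(W) = Add(1, Mul(-1, 6)) = Add(1, -6) = -5)
c = 14 (c = Add(12, 2) = 14)
Function('K')(Z) = 14
Mul(-1, Function('K')(Function('G')(Function('U')(Function('w')(2))))) = Mul(-1, 14) = -14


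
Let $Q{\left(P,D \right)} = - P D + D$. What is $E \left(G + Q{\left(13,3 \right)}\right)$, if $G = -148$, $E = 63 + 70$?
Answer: $-24472$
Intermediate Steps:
$Q{\left(P,D \right)} = D - D P$ ($Q{\left(P,D \right)} = - D P + D = D - D P$)
$E = 133$
$E \left(G + Q{\left(13,3 \right)}\right) = 133 \left(-148 + 3 \left(1 - 13\right)\right) = 133 \left(-148 + 3 \left(-12\right)\right) = 133 \left(-148 - 36\right) = 133 \left(-184\right) = -24472$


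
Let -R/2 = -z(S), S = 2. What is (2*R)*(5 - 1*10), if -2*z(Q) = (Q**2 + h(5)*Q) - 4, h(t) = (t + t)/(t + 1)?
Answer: 100/3 ≈ 33.333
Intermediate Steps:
h(t) = 2*t/(1 + t) (h(t) = (2*t)/(1 + t) = 2*t/(1 + t))
z(Q) = 2 - 5*Q/6 - Q**2/2 (z(Q) = -((Q**2 + (2*5/(1 + 5))*Q) - 4)/2 = -((Q**2 + (2*5/6)*Q) - 4)/2 = -((Q**2 + (2*5*(1/6))*Q) - 4)/2 = -((Q**2 + 5*Q/3) - 4)/2 = -(-4 + Q**2 + 5*Q/3)/2 = 2 - 5*Q/6 - Q**2/2)
R = -10/3 (R = -(-2)*(2 - 5/6*2 - 1/2*2**2) = -(-2)*(2 - 5/3 - 1/2*4) = -(-2)*(2 - 5/3 - 2) = -(-2)*(-5)/3 = -2*5/3 = -10/3 ≈ -3.3333)
(2*R)*(5 - 1*10) = (2*(-10/3))*(5 - 1*10) = -20*(5 - 10)/3 = -20/3*(-5) = 100/3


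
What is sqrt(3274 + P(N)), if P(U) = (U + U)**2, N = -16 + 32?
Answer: sqrt(4298) ≈ 65.559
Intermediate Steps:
N = 16
P(U) = 4*U**2 (P(U) = (2*U)**2 = 4*U**2)
sqrt(3274 + P(N)) = sqrt(3274 + 4*16**2) = sqrt(3274 + 4*256) = sqrt(3274 + 1024) = sqrt(4298)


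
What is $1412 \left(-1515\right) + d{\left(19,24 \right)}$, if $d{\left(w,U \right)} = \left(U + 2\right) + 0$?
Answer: $-2139154$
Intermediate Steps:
$d{\left(w,U \right)} = 2 + U$ ($d{\left(w,U \right)} = \left(2 + U\right) + 0 = 2 + U$)
$1412 \left(-1515\right) + d{\left(19,24 \right)} = 1412 \left(-1515\right) + \left(2 + 24\right) = -2139180 + 26 = -2139154$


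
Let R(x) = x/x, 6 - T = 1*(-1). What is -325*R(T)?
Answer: -325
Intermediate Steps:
T = 7 (T = 6 - (-1) = 6 - 1*(-1) = 6 + 1 = 7)
R(x) = 1
-325*R(T) = -325*1 = -325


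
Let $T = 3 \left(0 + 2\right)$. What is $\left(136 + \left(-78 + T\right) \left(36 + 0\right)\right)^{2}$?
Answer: $6031936$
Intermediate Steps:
$T = 6$ ($T = 3 \cdot 2 = 6$)
$\left(136 + \left(-78 + T\right) \left(36 + 0\right)\right)^{2} = \left(136 + \left(-78 + 6\right) \left(36 + 0\right)\right)^{2} = \left(136 - 2592\right)^{2} = \left(-2456\right)^{2} = 6031936$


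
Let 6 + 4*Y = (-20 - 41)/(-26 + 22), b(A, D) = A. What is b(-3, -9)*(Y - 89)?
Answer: 4161/16 ≈ 260.06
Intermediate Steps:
Y = 37/16 (Y = -3/2 + ((-20 - 41)/(-26 + 22))/4 = -3/2 + (-61/(-4))/4 = -3/2 + (-61*(-1/4))/4 = -3/2 + (1/4)*(61/4) = -3/2 + 61/16 = 37/16 ≈ 2.3125)
b(-3, -9)*(Y - 89) = -3*(37/16 - 89) = -3*(-1387/16) = 4161/16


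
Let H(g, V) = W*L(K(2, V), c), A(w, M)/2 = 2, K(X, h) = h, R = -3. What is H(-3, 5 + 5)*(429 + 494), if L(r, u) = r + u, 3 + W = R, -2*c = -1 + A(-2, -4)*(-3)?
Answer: -91377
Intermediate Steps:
A(w, M) = 4 (A(w, M) = 2*2 = 4)
c = 13/2 (c = -(-1 + 4*(-3))/2 = -(-1 - 12)/2 = -½*(-13) = 13/2 ≈ 6.5000)
W = -6 (W = -3 - 3 = -6)
H(g, V) = -39 - 6*V (H(g, V) = -6*(V + 13/2) = -6*(13/2 + V) = -39 - 6*V)
H(-3, 5 + 5)*(429 + 494) = (-39 - 6*(5 + 5))*(429 + 494) = (-39 - 6*10)*923 = (-39 - 60)*923 = -99*923 = -91377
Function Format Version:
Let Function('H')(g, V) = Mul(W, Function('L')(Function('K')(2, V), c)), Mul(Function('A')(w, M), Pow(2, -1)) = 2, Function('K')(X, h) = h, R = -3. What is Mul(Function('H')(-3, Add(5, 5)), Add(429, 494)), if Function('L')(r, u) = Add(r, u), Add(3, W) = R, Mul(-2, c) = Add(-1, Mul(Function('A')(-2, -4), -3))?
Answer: -91377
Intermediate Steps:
Function('A')(w, M) = 4 (Function('A')(w, M) = Mul(2, 2) = 4)
c = Rational(13, 2) (c = Mul(Rational(-1, 2), Add(-1, Mul(4, -3))) = Mul(Rational(-1, 2), Add(-1, -12)) = Mul(Rational(-1, 2), -13) = Rational(13, 2) ≈ 6.5000)
W = -6 (W = Add(-3, -3) = -6)
Function('H')(g, V) = Add(-39, Mul(-6, V)) (Function('H')(g, V) = Mul(-6, Add(V, Rational(13, 2))) = Mul(-6, Add(Rational(13, 2), V)) = Add(-39, Mul(-6, V)))
Mul(Function('H')(-3, Add(5, 5)), Add(429, 494)) = Mul(Add(-39, Mul(-6, Add(5, 5))), Add(429, 494)) = Mul(Add(-39, Mul(-6, 10)), 923) = Mul(Add(-39, -60), 923) = Mul(-99, 923) = -91377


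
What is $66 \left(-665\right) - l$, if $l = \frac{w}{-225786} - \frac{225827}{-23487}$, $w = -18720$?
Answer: $- \frac{38800278120607}{883839297} \approx -43900.0$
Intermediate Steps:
$l = \frac{8571375277}{883839297}$ ($l = - \frac{18720}{-225786} - \frac{225827}{-23487} = \left(-18720\right) \left(- \frac{1}{225786}\right) - - \frac{225827}{23487} = \frac{3120}{37631} + \frac{225827}{23487} = \frac{8571375277}{883839297} \approx 9.6979$)
$66 \left(-665\right) - l = 66 \left(-665\right) - \frac{8571375277}{883839297} = -43890 - \frac{8571375277}{883839297} = - \frac{38800278120607}{883839297}$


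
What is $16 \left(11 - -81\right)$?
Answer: $1472$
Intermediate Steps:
$16 \left(11 - -81\right) = 16 \left(11 + 81\right) = 16 \cdot 92 = 1472$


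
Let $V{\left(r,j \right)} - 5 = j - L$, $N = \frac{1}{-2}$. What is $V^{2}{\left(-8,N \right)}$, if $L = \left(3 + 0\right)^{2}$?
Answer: $\frac{81}{4} \approx 20.25$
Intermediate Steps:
$N = - \frac{1}{2} \approx -0.5$
$L = 9$ ($L = 3^{2} = 9$)
$V{\left(r,j \right)} = -4 + j$ ($V{\left(r,j \right)} = 5 + \left(j - 9\right) = 5 + \left(-9 + j\right) = -4 + j$)
$V^{2}{\left(-8,N \right)} = \left(-4 - \frac{1}{2}\right)^{2} = \left(- \frac{9}{2}\right)^{2} = \frac{81}{4}$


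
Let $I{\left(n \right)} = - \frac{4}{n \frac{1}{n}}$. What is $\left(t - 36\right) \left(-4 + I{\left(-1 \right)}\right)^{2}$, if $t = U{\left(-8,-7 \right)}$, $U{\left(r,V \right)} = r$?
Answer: $-2816$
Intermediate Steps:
$t = -8$
$I{\left(n \right)} = -4$ ($I{\left(n \right)} = - \frac{4}{1} = \left(-4\right) 1 = -4$)
$\left(t - 36\right) \left(-4 + I{\left(-1 \right)}\right)^{2} = \left(-8 - 36\right) \left(-4 - 4\right)^{2} = - 44 \left(-8\right)^{2} = \left(-44\right) 64 = -2816$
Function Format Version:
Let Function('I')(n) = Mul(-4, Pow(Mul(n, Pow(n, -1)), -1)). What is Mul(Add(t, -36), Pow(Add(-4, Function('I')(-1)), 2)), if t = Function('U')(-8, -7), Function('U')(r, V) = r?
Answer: -2816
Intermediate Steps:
t = -8
Function('I')(n) = -4 (Function('I')(n) = Mul(-4, Pow(1, -1)) = Mul(-4, 1) = -4)
Mul(Add(t, -36), Pow(Add(-4, Function('I')(-1)), 2)) = Mul(Add(-8, -36), Pow(Add(-4, -4), 2)) = Mul(-44, Pow(-8, 2)) = Mul(-44, 64) = -2816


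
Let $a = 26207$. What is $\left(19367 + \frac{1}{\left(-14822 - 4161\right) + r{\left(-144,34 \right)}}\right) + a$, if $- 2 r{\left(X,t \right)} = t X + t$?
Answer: $\frac{754340847}{16552} \approx 45574.0$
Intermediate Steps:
$r{\left(X,t \right)} = - \frac{t}{2} - \frac{X t}{2}$ ($r{\left(X,t \right)} = - \frac{t X + t}{2} = - \frac{X t + t}{2} = - \frac{t + X t}{2} = - \frac{t}{2} - \frac{X t}{2}$)
$\left(19367 + \frac{1}{\left(-14822 - 4161\right) + r{\left(-144,34 \right)}}\right) + a = \left(19367 + \frac{1}{\left(-14822 - 4161\right) - 17 \left(1 - 144\right)}\right) + 26207 = \left(19367 + \frac{1}{-18983 - 17 \left(-143\right)}\right) + 26207 = \left(19367 + \frac{1}{-18983 + 2431}\right) + 26207 = \left(19367 + \frac{1}{-16552}\right) + 26207 = \left(19367 - \frac{1}{16552}\right) + 26207 = \frac{320562583}{16552} + 26207 = \frac{754340847}{16552}$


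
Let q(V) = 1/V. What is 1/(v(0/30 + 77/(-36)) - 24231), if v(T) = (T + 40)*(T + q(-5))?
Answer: -6480/157590703 ≈ -4.1119e-5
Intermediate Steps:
v(T) = (40 + T)*(-⅕ + T) (v(T) = (T + 40)*(T + 1/(-5)) = (40 + T)*(T - ⅕) = (40 + T)*(-⅕ + T))
1/(v(0/30 + 77/(-36)) - 24231) = 1/((-8 + (0/30 + 77/(-36))² + 199*(0/30 + 77/(-36))/5) - 24231) = 1/((-8 + (0*(1/30) + 77*(-1/36))² + 199*(0*(1/30) + 77*(-1/36))/5) - 24231) = 1/((-8 + (0 - 77/36)² + 199*(0 - 77/36)/5) - 24231) = 1/((-8 + (-77/36)² + (199/5)*(-77/36)) - 24231) = 1/((-8 + 5929/1296 - 15323/180) - 24231) = 1/(-573823/6480 - 24231) = 1/(-157590703/6480) = -6480/157590703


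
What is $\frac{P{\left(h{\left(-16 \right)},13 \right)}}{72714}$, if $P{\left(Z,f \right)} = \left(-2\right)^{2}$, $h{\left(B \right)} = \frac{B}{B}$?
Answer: $\frac{2}{36357} \approx 5.501 \cdot 10^{-5}$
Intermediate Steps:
$h{\left(B \right)} = 1$
$P{\left(Z,f \right)} = 4$
$\frac{P{\left(h{\left(-16 \right)},13 \right)}}{72714} = \frac{4}{72714} = 4 \cdot \frac{1}{72714} = \frac{2}{36357}$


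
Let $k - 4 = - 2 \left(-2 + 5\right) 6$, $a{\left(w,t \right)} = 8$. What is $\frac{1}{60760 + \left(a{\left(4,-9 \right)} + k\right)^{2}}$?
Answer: $\frac{1}{61336} \approx 1.6304 \cdot 10^{-5}$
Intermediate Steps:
$k = -32$ ($k = 4 + - 2 \left(-2 + 5\right) 6 = 4 + \left(-2\right) 3 \cdot 6 = 4 - 36 = -32$)
$\frac{1}{60760 + \left(a{\left(4,-9 \right)} + k\right)^{2}} = \frac{1}{60760 + \left(8 - 32\right)^{2}} = \frac{1}{60760 + \left(-24\right)^{2}} = \frac{1}{60760 + 576} = \frac{1}{61336}$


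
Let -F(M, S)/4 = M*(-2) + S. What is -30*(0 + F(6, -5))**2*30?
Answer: -4161600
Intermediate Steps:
F(M, S) = -4*S + 8*M (F(M, S) = -4*(M*(-2) + S) = -4*(-2*M + S) = -4*(S - 2*M) = -4*S + 8*M)
-30*(0 + F(6, -5))**2*30 = -30*(0 + (-4*(-5) + 8*6))**2*30 = -30*(0 + (20 + 48))**2*30 = -30*(0 + 68)**2*30 = -30*68**2*30 = -30*4624*30 = -138720*30 = -4161600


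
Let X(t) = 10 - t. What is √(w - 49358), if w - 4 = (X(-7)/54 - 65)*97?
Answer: I*√18023622/18 ≈ 235.86*I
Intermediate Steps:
w = -338605/54 (w = 4 + ((10 - 1*(-7))/54 - 65)*97 = 4 + ((10 + 7)*(1/54) - 65)*97 = 4 + (17*(1/54) - 65)*97 = 4 + (17/54 - 65)*97 = 4 - 3493/54*97 = 4 - 338821/54 = -338605/54 ≈ -6270.5)
√(w - 49358) = √(-338605/54 - 49358) = √(-3003937/54) = I*√18023622/18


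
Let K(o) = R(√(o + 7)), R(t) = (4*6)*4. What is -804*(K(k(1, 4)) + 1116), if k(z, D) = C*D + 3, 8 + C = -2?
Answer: -974448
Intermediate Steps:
C = -10 (C = -8 - 2 = -10)
R(t) = 96 (R(t) = 24*4 = 96)
k(z, D) = 3 - 10*D (k(z, D) = -10*D + 3 = 3 - 10*D)
K(o) = 96
-804*(K(k(1, 4)) + 1116) = -804*(96 + 1116) = -804*1212 = -1*974448 = -974448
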